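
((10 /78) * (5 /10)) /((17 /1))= 5 /1326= 0.00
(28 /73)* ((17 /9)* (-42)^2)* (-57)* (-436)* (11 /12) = 2125376176 /73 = 29114742.14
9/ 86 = 0.10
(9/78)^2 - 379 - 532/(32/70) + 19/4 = -1039679/676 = -1537.99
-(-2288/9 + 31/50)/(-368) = -114121/165600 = -0.69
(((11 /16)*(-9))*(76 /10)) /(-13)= 1881 /520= 3.62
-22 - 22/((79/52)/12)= -15466/79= -195.77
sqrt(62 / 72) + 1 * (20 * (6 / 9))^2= sqrt(31) / 6 + 1600 / 9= 178.71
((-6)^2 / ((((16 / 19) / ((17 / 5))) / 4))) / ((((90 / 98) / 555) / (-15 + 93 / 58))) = -1365031269 / 290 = -4707004.38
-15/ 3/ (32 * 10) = -1/ 64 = -0.02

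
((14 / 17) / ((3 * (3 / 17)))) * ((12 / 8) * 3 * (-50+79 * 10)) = 5180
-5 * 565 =-2825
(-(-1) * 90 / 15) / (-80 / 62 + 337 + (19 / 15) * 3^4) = 0.01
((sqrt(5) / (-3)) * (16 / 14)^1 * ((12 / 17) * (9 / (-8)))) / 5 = 36 * sqrt(5) / 595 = 0.14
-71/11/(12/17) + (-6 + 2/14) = -13861/924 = -15.00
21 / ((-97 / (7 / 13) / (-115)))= 16905 / 1261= 13.41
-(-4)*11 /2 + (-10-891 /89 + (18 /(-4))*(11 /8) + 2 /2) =-4555 /1424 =-3.20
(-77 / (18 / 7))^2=290521 / 324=896.67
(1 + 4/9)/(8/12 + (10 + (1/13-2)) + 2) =169/1257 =0.13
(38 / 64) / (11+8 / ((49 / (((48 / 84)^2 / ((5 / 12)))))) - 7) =228095 / 1585792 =0.14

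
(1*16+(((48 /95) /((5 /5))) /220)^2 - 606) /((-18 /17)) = 136912633151 /245705625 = 557.22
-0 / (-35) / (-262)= 0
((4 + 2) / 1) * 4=24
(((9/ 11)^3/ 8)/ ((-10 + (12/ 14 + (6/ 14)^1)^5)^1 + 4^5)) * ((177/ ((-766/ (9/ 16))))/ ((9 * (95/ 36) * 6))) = -0.00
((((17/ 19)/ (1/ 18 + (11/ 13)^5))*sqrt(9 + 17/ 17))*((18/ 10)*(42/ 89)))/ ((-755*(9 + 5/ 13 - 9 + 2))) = -79758191916*sqrt(10)/ 92448526269575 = -0.00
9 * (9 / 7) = 81 / 7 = 11.57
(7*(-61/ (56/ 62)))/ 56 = -8.44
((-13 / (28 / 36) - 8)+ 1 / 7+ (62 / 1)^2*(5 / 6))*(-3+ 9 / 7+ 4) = 1068064 / 147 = 7265.74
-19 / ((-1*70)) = 0.27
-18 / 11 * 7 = -126 / 11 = -11.45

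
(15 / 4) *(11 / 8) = 165 / 32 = 5.16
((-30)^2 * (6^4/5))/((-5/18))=-839808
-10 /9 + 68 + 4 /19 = 11474 /171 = 67.10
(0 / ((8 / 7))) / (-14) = 0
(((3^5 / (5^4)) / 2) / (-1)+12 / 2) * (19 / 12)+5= 70961 / 5000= 14.19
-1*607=-607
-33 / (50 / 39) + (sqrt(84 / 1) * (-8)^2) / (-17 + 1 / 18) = -60.36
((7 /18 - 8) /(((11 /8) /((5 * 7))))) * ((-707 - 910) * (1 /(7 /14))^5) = 10024746.67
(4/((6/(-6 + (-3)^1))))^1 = -6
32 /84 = 8 /21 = 0.38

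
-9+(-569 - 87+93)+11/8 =-4565/8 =-570.62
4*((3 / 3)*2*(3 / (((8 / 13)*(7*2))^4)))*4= 85683 / 4917248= 0.02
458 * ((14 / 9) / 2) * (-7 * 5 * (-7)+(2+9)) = 820736 / 9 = 91192.89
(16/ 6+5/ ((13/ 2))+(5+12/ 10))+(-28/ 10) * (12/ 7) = 943/ 195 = 4.84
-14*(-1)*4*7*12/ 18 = 261.33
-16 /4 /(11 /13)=-4.73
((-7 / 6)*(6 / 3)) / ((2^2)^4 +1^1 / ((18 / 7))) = -42 / 4615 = -0.01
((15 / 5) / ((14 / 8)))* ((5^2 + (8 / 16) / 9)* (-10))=-429.52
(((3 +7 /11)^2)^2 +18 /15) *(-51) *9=-5915521314 /73205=-80807.61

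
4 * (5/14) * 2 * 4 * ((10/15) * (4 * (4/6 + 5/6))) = 320/7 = 45.71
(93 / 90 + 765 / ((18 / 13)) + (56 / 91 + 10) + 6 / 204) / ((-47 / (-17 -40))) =71069519 / 103870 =684.22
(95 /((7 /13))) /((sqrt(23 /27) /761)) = 2819505*sqrt(69) /161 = 145469.36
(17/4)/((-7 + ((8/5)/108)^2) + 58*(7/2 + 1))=309825/18516616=0.02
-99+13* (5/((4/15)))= 579/4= 144.75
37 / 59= 0.63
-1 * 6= -6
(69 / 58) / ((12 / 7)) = 161 / 232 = 0.69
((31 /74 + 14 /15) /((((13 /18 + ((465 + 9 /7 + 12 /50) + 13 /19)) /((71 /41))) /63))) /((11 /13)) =174126889755 /467331766693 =0.37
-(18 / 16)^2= -81 / 64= -1.27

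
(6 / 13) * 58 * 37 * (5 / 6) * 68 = 729640 / 13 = 56126.15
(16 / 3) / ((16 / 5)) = 5 / 3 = 1.67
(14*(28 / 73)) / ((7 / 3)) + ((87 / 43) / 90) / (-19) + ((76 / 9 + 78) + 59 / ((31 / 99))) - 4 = 273.16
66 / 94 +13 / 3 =710 / 141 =5.04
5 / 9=0.56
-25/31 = -0.81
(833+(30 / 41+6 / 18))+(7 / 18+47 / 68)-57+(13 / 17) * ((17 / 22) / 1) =214940485 / 276012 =778.74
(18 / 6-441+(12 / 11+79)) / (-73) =3937 / 803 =4.90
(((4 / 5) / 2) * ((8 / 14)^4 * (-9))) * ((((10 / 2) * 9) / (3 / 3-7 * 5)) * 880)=18247680 / 40817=447.06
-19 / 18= -1.06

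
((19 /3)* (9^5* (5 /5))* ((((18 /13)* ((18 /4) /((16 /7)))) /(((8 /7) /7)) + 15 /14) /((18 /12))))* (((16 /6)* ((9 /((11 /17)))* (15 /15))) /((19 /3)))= 207754281513 /8008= 25943341.85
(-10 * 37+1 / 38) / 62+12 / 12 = -11703 / 2356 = -4.97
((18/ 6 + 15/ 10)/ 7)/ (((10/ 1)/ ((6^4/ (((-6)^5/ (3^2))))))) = -0.10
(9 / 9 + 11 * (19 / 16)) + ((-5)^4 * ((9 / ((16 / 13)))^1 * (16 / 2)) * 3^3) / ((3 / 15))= 78975225 / 16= 4935951.56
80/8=10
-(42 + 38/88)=-1867/44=-42.43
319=319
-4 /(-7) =4 /7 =0.57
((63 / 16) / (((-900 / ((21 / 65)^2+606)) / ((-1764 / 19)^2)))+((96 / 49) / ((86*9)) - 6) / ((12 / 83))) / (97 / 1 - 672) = 66228341494756261 / 1663063396312500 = 39.82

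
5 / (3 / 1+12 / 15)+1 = 44 / 19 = 2.32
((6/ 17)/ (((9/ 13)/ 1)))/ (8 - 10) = -13/ 51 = -0.25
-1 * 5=-5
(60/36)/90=1/54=0.02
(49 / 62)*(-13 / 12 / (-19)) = 637 / 14136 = 0.05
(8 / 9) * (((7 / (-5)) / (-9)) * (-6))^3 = -21952 / 30375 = -0.72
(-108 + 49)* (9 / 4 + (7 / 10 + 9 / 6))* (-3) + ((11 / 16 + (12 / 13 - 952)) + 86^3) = 661328991 / 1040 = 635893.26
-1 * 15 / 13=-1.15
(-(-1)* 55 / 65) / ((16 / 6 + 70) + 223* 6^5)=0.00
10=10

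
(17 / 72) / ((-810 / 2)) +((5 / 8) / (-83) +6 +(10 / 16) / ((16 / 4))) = 59520851 / 9681120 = 6.15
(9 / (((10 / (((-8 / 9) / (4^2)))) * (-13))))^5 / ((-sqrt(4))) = -1 / 2376275200000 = -0.00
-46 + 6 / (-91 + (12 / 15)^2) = -34688 / 753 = -46.07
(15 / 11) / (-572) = -15 / 6292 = -0.00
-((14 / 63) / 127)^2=-0.00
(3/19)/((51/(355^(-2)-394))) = -49653849/40706075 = -1.22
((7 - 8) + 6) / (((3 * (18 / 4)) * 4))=0.09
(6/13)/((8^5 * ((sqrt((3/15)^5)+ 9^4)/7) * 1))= 430565625/28651897497387008-525 * sqrt(5)/28651897497387008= 0.00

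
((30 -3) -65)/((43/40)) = -1520/43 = -35.35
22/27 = 0.81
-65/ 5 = -13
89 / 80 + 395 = 396.11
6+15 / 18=41 / 6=6.83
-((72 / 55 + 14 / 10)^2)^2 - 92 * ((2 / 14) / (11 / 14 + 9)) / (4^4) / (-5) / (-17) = -36733730730603 / 681977780000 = -53.86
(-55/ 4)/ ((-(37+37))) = 55/ 296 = 0.19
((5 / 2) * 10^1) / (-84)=-25 / 84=-0.30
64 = 64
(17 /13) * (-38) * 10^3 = -646000 /13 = -49692.31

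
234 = 234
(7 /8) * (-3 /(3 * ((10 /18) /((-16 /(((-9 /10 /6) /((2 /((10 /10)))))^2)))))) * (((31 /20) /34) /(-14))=-248 /17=-14.59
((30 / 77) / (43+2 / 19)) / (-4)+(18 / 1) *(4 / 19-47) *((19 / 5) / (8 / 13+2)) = -4372922621 / 3573570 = -1223.68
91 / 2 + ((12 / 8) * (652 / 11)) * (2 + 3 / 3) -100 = 4669 / 22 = 212.23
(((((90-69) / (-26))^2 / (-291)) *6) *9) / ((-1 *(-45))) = -441 / 163930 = -0.00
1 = 1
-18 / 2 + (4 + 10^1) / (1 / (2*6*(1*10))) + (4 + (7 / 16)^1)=1675.44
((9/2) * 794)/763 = 3573/763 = 4.68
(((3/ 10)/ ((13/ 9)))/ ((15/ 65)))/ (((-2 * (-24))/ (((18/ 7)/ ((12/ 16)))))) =9/ 140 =0.06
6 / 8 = 3 / 4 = 0.75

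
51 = 51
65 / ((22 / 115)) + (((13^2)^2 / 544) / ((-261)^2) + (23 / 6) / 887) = 339.78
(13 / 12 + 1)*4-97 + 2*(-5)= -296 / 3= -98.67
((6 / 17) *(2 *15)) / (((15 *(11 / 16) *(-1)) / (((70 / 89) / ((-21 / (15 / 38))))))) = 4800 / 316217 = 0.02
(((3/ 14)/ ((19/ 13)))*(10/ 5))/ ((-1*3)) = -0.10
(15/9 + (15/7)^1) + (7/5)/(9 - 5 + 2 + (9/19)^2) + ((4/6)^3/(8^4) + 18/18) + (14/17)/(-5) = 4.87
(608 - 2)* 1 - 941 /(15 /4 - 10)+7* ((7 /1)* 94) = 134064 /25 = 5362.56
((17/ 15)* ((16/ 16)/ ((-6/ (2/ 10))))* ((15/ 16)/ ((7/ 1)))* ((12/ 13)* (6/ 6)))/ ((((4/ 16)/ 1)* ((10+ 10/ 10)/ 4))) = -34/ 5005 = -0.01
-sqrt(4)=-2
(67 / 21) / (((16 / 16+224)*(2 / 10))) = 67 / 945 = 0.07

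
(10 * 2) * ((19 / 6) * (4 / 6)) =380 / 9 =42.22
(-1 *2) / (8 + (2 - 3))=-2 / 7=-0.29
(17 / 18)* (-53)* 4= -1802 / 9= -200.22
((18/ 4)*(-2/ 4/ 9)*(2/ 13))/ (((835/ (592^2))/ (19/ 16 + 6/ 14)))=-1982312/ 75985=-26.09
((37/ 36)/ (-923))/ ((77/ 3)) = -37/ 852852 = -0.00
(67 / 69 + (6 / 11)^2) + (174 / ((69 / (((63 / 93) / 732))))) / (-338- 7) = 1535439689 / 1210410190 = 1.27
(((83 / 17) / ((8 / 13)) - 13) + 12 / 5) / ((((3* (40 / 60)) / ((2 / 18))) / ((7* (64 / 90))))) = -25382 / 34425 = -0.74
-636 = -636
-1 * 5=-5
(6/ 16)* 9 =27/ 8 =3.38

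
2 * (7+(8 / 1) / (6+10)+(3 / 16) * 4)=33 / 2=16.50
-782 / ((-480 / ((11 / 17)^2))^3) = 40745903 / 78512412672000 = 0.00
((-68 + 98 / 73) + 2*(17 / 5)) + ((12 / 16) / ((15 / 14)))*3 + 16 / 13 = -536439 / 9490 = -56.53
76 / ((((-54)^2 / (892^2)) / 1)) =15117616 / 729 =20737.47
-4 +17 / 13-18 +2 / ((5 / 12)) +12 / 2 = -643 / 65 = -9.89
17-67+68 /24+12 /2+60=113 /6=18.83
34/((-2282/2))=-34/1141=-0.03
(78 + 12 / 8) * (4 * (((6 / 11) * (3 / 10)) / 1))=2862 / 55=52.04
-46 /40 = -23 /20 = -1.15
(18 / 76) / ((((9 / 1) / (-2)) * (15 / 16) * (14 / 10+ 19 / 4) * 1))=-0.01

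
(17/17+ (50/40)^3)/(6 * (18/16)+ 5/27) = 729/1712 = 0.43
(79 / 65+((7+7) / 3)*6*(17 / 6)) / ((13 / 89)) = 1397923 / 2535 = 551.45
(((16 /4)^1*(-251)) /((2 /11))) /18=-2761 /9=-306.78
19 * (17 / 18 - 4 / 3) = -133 / 18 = -7.39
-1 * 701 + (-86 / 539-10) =-383315 / 539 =-711.16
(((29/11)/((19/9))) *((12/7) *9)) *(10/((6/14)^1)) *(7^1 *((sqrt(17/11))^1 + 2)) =657720 *sqrt(187)/2299 + 1315440/209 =10206.19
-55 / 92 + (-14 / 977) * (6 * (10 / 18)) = -0.65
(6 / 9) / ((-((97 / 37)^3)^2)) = -5131452818 / 2498916014787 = -0.00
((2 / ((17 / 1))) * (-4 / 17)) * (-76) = 608 / 289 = 2.10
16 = 16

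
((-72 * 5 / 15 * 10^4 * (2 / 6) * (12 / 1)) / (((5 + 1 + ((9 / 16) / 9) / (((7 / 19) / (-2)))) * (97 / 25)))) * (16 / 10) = -2150400000 / 30749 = -69933.98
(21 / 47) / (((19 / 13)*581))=39 / 74119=0.00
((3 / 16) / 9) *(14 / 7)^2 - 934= -11207 / 12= -933.92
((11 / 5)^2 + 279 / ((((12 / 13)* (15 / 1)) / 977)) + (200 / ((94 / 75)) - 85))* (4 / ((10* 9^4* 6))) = 92900033 / 462550500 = 0.20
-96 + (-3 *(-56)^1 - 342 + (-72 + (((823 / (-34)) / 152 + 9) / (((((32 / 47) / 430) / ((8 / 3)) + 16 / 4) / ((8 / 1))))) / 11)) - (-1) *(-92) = -124212258359 / 287267156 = -432.39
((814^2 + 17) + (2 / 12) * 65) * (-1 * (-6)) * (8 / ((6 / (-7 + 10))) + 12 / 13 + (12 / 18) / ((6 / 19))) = 3272036489 / 117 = 27966123.84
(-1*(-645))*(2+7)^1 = 5805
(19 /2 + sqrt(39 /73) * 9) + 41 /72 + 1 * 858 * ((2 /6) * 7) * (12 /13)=1864.65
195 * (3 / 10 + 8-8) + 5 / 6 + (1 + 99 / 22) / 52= 18545 / 312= 59.44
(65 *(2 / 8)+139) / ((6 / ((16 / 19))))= 414 / 19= 21.79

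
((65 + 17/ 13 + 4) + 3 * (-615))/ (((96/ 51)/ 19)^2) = -2406974359/ 13312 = -180812.38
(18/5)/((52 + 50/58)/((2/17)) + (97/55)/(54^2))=16743672/2089834403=0.01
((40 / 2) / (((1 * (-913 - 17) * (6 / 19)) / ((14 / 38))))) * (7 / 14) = -7 / 558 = -0.01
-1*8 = -8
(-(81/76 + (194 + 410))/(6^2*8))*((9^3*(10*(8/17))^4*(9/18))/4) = -8764200000/93347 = -93888.39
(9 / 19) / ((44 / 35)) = 315 / 836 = 0.38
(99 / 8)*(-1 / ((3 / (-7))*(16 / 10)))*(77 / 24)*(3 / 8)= 21.71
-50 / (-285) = 10 / 57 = 0.18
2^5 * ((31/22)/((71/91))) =45136/781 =57.79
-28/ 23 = -1.22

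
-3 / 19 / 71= -3 / 1349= -0.00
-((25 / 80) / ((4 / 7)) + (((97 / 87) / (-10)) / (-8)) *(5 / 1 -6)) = -14837 / 27840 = -0.53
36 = 36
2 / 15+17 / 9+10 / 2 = 316 / 45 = 7.02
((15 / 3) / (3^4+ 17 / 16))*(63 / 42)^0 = 80 / 1313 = 0.06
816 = 816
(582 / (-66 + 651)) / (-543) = -0.00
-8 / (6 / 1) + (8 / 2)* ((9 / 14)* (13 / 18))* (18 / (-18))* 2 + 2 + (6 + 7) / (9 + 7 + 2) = -293 / 126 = -2.33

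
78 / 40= 39 / 20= 1.95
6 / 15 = 2 / 5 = 0.40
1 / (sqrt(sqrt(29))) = 29^(3 / 4) / 29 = 0.43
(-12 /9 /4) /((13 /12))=-0.31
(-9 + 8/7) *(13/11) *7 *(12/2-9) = 195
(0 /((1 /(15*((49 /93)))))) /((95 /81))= 0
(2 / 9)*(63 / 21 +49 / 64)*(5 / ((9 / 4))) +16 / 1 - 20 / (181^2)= 379130093 / 21229128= 17.86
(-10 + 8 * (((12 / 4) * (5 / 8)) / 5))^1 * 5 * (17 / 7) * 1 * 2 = -170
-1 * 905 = -905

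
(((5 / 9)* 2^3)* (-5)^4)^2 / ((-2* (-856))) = 39062500 / 8667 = 4507.04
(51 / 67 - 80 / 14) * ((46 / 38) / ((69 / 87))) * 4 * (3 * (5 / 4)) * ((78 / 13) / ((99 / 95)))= -3368350 / 5159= -652.91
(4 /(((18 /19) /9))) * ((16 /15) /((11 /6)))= 1216 /55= 22.11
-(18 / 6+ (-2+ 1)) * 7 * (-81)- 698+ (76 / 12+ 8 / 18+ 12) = 4093 / 9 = 454.78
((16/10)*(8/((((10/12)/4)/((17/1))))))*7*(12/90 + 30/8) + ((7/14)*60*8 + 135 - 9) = 28758.45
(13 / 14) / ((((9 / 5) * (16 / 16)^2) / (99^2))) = 70785 / 14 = 5056.07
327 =327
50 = 50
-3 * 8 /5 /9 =-8 /15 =-0.53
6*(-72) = -432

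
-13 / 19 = -0.68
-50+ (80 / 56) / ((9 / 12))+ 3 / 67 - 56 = -146399 / 1407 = -104.05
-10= -10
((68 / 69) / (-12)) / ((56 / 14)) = -17 / 828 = -0.02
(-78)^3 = -474552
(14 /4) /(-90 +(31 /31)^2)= -7 /178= -0.04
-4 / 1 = -4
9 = 9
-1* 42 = -42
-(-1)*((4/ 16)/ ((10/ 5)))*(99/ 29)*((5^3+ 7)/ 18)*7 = 2541/ 116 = 21.91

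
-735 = -735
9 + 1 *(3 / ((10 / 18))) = 14.40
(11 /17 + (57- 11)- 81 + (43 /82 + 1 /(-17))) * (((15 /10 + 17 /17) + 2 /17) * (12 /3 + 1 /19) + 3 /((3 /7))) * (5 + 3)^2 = -8597498000 /225131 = -38188.87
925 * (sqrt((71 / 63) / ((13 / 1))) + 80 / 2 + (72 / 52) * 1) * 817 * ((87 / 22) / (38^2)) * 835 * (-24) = -4663580168250 / 2717 - 2889454875 * sqrt(6461) / 19019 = -1728656425.68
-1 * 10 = -10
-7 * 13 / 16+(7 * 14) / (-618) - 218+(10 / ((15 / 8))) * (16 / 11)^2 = -42386629 / 199408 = -212.56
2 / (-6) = -1 / 3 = -0.33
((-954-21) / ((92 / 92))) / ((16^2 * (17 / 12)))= -2925 / 1088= -2.69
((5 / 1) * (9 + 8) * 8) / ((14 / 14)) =680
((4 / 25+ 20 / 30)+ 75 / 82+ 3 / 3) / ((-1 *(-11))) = 16859 / 67650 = 0.25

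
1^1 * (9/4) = 2.25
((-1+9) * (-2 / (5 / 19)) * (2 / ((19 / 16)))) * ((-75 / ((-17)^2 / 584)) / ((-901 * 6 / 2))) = -5.74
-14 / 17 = -0.82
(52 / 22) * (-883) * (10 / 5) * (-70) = 292192.73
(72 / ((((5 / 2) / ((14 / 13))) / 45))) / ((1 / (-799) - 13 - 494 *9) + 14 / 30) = -217455840 / 694661981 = -0.31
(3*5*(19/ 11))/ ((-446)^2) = 285/ 2188076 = 0.00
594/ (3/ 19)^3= 150898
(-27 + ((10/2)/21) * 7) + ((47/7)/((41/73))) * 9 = 70825/861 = 82.26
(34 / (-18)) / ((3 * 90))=-0.01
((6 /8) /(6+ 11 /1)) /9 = 1 /204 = 0.00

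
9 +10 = 19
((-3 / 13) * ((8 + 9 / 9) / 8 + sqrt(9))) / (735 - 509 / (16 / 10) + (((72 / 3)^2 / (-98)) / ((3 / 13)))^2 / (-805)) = -191347695 / 83634780359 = -0.00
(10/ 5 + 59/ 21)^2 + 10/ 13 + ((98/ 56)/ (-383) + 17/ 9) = 25163237/ 975884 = 25.79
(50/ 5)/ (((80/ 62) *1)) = 31/ 4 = 7.75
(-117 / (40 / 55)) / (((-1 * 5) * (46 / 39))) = 27.28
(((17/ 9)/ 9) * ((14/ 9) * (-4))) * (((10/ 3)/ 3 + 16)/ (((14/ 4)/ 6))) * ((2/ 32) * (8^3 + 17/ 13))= -34939828/ 28431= -1228.93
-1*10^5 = -100000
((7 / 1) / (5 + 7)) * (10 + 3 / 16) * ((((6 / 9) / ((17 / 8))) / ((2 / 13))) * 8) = 14833 / 153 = 96.95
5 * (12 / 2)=30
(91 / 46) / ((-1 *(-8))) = 91 / 368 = 0.25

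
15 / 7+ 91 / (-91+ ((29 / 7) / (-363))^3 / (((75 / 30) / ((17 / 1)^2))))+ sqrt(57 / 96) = 1.91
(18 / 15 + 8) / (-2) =-23 / 5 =-4.60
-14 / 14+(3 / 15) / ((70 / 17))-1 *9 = -3483 / 350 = -9.95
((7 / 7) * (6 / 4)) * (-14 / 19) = -21 / 19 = -1.11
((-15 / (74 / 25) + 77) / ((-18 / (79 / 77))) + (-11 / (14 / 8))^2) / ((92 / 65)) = 1652472445 / 66051216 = 25.02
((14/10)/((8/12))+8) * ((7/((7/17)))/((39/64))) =54944/195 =281.76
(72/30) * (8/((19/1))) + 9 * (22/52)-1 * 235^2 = -55220.18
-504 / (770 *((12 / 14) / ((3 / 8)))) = -63 / 220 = -0.29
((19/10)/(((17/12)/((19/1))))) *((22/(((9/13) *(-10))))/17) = -103246/21675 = -4.76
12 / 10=6 / 5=1.20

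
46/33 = 1.39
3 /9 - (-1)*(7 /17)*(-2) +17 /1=842 /51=16.51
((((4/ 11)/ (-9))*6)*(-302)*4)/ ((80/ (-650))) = -78520/ 33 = -2379.39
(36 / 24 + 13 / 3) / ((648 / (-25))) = -875 / 3888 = -0.23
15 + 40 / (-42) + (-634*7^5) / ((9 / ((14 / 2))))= -522125377 / 63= -8287704.40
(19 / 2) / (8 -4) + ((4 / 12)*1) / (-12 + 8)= 55 / 24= 2.29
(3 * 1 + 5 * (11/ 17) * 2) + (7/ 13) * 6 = 2807/ 221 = 12.70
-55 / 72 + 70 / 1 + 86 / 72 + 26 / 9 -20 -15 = 2759 / 72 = 38.32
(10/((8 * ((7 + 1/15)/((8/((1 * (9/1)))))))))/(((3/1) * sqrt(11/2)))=25 * sqrt(22)/5247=0.02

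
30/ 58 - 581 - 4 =-16950/ 29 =-584.48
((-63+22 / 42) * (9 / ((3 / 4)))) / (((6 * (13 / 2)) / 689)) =-278144 / 21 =-13244.95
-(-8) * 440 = 3520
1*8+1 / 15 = 121 / 15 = 8.07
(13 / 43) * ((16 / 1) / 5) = 208 / 215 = 0.97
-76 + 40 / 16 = -147 / 2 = -73.50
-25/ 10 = -5/ 2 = -2.50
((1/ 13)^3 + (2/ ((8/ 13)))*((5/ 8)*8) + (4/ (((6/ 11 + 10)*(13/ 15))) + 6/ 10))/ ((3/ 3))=22029561/ 1274260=17.29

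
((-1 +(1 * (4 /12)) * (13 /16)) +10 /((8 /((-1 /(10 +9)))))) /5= -145 /912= -0.16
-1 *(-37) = 37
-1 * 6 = -6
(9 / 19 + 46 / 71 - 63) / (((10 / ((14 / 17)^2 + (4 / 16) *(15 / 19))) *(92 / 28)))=-5618509729 / 3407385140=-1.65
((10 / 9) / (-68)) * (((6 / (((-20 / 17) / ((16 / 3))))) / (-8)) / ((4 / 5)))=-5 / 72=-0.07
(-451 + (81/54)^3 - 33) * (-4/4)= 480.62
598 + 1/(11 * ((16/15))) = 105263/176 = 598.09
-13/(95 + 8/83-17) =-1079/6482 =-0.17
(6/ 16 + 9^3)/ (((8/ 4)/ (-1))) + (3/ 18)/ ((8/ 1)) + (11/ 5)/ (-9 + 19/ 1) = -54667/ 150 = -364.45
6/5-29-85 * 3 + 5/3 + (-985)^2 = 14549158/15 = 969943.87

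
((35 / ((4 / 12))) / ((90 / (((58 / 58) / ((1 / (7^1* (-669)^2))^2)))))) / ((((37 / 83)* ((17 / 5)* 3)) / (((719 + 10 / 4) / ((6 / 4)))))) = 41185802321719965 / 34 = 1211347127109410.74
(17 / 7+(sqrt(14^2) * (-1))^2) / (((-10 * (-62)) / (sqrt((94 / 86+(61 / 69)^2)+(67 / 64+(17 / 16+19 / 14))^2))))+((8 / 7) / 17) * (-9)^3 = -5832 / 119+463 * sqrt(24543408763441) / 1922932480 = -47.82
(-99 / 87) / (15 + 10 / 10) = -33 / 464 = -0.07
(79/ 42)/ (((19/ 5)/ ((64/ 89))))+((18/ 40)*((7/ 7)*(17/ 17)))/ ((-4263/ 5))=10248461/ 28834932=0.36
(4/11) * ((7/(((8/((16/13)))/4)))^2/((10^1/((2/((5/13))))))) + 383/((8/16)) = 2750994/3575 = 769.51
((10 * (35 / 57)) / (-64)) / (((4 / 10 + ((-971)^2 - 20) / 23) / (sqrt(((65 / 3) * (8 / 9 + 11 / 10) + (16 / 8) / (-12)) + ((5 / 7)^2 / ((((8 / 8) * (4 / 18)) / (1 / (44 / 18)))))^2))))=-2875 * sqrt(16494414897) / 23835350867328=-0.00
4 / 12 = 1 / 3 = 0.33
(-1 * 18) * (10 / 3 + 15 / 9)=-90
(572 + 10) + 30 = 612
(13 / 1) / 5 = 13 / 5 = 2.60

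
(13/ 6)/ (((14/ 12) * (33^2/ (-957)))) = -377/ 231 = -1.63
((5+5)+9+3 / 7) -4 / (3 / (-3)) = 164 / 7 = 23.43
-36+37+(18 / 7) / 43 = 319 / 301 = 1.06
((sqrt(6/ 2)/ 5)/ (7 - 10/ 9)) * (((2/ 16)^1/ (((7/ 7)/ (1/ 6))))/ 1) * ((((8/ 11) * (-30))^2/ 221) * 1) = 2160 * sqrt(3)/ 1417273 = 0.00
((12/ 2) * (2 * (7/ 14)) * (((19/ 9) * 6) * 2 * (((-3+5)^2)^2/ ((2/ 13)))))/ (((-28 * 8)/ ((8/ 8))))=-494/ 7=-70.57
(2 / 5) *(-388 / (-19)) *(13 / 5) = 10088 / 475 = 21.24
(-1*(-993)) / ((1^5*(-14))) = -993 / 14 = -70.93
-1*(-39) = 39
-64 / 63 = -1.02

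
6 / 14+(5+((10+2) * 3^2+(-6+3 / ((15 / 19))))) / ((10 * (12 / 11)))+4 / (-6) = 6943 / 700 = 9.92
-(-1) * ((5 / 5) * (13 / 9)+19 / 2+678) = 12401 / 18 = 688.94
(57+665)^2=521284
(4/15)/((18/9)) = 2/15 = 0.13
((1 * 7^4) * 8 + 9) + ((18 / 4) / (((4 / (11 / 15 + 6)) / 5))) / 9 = 461309 / 24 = 19221.21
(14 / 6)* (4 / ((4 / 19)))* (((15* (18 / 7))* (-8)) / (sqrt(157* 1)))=-13680* sqrt(157) / 157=-1091.78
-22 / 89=-0.25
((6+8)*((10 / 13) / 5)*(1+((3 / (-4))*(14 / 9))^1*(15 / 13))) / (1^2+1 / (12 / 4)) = -189 / 338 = -0.56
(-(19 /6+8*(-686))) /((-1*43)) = -32909 /258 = -127.55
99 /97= 1.02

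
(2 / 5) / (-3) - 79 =-1187 / 15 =-79.13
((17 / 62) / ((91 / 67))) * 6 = 3417 / 2821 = 1.21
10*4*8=320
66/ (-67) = -66/ 67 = -0.99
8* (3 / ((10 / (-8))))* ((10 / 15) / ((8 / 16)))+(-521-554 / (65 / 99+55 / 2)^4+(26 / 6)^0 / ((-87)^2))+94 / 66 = -43847800180444619879251 / 80428631142273046875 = -545.18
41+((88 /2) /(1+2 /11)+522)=7803 /13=600.23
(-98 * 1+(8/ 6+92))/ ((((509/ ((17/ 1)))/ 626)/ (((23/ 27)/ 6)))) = -1713362/ 123687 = -13.85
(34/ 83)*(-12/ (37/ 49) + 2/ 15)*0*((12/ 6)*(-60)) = 0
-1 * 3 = -3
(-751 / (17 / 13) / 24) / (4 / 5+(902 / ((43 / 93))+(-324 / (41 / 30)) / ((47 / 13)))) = -4044859715 / 318813506832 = -0.01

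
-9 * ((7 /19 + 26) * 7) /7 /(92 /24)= -27054 /437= -61.91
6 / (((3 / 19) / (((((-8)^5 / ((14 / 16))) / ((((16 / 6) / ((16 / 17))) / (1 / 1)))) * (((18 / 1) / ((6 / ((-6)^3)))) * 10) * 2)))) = 774604062720 / 119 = 6509277837.98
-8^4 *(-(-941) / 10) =-1927168 / 5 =-385433.60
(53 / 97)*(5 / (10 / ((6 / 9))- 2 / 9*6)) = 795 / 3977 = 0.20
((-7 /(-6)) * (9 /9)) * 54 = 63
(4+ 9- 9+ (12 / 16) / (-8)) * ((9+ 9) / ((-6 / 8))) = -375 / 4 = -93.75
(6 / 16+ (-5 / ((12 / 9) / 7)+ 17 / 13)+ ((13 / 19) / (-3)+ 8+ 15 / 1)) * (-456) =10643 / 13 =818.69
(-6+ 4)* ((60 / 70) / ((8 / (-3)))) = 9 / 14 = 0.64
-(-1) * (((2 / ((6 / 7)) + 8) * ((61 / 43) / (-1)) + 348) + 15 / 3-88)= 32294 / 129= 250.34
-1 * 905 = -905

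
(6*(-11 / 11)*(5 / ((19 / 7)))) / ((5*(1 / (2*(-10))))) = 840 / 19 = 44.21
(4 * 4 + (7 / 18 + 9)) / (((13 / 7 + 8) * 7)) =457 / 1242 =0.37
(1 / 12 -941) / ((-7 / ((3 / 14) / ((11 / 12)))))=4839 / 154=31.42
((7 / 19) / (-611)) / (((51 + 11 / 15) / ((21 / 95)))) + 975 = 166884018159 / 171163096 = 975.00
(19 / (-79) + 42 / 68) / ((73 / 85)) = 5065 / 11534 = 0.44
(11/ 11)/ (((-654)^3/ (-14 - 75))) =89/ 279726264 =0.00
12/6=2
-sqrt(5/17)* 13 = -13* sqrt(85)/17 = -7.05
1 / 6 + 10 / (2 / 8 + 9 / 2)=259 / 114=2.27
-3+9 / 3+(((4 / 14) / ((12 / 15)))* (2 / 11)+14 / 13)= 1.14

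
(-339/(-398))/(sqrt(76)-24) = -1017/24875-339 * sqrt(19)/99500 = -0.06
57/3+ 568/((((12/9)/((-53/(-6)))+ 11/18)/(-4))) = -2153675/727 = -2962.41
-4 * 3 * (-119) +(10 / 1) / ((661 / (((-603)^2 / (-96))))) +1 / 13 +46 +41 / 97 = 18900237229 / 13336336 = 1417.20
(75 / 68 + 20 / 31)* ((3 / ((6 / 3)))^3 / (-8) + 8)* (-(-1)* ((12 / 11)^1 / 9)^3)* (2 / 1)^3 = 324950 / 1721709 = 0.19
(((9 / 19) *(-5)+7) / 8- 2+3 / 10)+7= 1117 / 190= 5.88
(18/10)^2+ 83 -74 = 306/25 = 12.24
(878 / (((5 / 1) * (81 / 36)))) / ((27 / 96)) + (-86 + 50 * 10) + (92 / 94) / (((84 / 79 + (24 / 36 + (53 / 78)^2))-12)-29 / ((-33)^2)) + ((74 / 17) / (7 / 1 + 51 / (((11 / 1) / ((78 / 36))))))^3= 14446713776858425320199114 / 20894614150948646484375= 691.41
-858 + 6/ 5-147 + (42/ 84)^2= -20071/ 20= -1003.55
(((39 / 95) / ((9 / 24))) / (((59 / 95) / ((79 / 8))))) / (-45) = -1027 / 2655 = -0.39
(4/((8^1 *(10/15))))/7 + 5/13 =179/364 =0.49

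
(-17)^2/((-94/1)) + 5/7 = -1553/658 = -2.36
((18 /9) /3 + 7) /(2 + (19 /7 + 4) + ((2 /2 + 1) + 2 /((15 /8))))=805 /1237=0.65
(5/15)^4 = 1/81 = 0.01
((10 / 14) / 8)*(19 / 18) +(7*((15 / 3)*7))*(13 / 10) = 321143 / 1008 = 318.59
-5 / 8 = -0.62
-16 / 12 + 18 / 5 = 34 / 15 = 2.27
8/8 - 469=-468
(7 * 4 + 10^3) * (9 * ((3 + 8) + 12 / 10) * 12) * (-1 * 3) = -20317392 / 5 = -4063478.40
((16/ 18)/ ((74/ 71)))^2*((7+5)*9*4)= 1290496/ 4107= 314.22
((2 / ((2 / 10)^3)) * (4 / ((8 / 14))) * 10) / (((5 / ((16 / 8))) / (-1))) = -7000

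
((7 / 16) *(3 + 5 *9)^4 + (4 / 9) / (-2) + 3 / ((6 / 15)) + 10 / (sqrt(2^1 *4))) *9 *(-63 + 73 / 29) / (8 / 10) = -183310132195 / 116 - 197325 *sqrt(2) / 116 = -1580262165.99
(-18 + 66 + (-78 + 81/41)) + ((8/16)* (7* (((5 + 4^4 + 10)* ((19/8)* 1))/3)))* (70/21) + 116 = 7648519/2952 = 2590.96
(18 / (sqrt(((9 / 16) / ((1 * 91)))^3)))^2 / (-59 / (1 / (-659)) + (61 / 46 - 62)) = 81134190592 / 2295945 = 35338.04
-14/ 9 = -1.56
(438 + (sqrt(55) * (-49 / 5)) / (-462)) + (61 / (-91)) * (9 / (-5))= 7 * sqrt(55) / 330 + 199839 / 455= 439.36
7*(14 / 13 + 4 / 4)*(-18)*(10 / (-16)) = 8505 / 52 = 163.56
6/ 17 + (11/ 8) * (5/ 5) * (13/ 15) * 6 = 2551/ 340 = 7.50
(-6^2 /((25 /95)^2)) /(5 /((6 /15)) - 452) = 8664 /7325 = 1.18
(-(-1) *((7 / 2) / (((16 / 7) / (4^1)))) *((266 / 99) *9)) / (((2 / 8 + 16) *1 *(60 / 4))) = 6517 / 10725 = 0.61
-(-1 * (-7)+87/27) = -92/9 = -10.22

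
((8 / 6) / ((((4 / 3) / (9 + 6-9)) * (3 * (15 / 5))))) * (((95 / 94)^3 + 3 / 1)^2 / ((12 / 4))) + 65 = 68.61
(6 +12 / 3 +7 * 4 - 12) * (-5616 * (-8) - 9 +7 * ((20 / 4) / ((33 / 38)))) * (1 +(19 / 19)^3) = 77150164 / 33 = 2337883.76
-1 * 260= -260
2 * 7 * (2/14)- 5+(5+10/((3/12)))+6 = 48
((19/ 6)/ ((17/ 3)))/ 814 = 19/ 27676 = 0.00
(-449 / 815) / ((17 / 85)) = -449 / 163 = -2.75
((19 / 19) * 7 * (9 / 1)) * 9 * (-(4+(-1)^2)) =-2835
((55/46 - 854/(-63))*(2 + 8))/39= 3.78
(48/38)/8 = 3/19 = 0.16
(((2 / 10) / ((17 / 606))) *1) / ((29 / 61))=36966 / 2465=15.00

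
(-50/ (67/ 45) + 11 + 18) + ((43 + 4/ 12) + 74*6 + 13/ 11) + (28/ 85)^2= 7732310024/ 15974475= 484.04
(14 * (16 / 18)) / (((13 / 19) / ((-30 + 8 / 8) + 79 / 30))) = -479.56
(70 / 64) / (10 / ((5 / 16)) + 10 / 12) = 105 / 3152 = 0.03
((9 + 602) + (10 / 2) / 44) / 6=8963 / 88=101.85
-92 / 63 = -1.46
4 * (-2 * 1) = -8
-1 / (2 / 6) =-3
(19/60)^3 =6859/216000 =0.03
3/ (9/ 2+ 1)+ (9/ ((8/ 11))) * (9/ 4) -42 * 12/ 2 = -78711/ 352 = -223.61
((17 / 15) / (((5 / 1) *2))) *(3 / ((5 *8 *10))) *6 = 0.01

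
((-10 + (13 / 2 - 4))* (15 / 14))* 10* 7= -1125 / 2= -562.50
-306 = -306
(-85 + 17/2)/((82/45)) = -6885/164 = -41.98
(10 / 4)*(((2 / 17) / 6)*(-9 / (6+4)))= -3 / 68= -0.04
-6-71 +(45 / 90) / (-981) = -77.00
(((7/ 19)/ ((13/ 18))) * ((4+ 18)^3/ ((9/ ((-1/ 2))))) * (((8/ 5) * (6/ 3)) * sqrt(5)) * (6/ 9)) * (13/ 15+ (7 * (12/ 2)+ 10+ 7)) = -2141866496 * sqrt(5)/ 55575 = -86178.30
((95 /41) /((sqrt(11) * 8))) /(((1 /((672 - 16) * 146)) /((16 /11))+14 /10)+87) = 2219200 * sqrt(11) /7450607197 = 0.00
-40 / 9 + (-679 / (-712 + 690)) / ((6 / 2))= 5.84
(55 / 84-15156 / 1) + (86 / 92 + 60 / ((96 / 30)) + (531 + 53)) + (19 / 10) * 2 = -35133083 / 2415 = -14547.86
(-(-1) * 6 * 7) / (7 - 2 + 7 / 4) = 56 / 9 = 6.22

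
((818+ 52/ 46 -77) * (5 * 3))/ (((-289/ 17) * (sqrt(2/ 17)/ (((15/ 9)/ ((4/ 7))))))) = -2987075 * sqrt(34)/ 3128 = -5568.25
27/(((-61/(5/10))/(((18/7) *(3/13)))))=-0.13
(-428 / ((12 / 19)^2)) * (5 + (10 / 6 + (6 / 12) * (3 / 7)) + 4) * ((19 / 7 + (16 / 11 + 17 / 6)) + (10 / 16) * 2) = -134600609875 / 1397088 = -96343.69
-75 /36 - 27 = -349 /12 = -29.08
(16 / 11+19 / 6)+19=23.62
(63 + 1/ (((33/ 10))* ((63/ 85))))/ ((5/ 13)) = 1713751/ 10395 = 164.86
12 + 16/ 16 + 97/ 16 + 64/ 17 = 6209/ 272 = 22.83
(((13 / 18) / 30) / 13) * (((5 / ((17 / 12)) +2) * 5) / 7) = 47 / 6426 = 0.01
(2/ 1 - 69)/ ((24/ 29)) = -1943/ 24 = -80.96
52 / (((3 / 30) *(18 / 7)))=1820 / 9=202.22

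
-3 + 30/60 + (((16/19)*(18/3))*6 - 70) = -1603/38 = -42.18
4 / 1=4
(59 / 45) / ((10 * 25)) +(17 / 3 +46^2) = 23868809 / 11250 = 2121.67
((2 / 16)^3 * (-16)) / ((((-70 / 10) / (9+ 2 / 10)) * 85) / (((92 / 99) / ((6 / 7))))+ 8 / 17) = 8993 / 17031176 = 0.00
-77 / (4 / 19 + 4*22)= -1463 / 1676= -0.87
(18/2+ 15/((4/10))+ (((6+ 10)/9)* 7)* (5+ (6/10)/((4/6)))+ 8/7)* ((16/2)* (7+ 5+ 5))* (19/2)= 49271066/315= 156416.08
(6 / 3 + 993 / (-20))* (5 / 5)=-953 / 20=-47.65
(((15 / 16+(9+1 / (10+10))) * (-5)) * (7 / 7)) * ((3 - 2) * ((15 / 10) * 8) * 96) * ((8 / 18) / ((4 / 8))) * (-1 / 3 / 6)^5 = 1598 / 59049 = 0.03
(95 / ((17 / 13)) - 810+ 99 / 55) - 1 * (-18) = -60992 / 85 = -717.55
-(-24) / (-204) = -2 / 17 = -0.12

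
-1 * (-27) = 27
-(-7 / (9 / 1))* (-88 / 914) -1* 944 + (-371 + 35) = -5264948 / 4113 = -1280.07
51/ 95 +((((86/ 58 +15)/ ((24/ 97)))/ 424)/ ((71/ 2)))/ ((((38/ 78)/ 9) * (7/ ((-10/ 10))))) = 609771369/ 1161111280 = 0.53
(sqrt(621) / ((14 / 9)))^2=50301 / 196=256.64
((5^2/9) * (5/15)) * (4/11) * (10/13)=1000/3861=0.26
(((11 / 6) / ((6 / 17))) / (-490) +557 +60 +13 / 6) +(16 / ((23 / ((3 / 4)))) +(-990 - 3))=-151464281 / 405720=-373.32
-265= -265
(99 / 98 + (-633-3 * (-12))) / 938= -58407 / 91924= -0.64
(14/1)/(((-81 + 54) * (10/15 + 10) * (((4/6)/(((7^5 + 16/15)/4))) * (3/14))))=-12353929/8640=-1429.85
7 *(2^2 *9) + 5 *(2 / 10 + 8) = 293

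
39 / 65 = 3 / 5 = 0.60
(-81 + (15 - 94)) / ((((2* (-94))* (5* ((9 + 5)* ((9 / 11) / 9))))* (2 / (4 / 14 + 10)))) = 0.69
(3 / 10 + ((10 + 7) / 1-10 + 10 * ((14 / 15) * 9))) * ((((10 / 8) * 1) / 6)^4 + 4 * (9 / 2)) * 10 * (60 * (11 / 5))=59982751499 / 27648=2169515.03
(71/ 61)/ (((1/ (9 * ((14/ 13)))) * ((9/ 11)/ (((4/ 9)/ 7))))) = 6248/ 7137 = 0.88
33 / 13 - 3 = -6 / 13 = -0.46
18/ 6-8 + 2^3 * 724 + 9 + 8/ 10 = 28984/ 5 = 5796.80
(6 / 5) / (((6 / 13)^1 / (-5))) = -13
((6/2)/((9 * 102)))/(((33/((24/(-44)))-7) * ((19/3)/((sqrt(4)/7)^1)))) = -2/915705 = -0.00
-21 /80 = -0.26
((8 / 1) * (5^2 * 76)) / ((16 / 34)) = 32300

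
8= 8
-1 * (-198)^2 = -39204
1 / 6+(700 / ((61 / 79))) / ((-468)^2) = 0.17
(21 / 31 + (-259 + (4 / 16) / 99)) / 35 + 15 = 3273763 / 429660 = 7.62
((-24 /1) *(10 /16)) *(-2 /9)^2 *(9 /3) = -20 /9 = -2.22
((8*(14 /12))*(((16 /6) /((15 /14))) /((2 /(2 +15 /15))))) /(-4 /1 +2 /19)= -14896 /1665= -8.95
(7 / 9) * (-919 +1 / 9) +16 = -56594 / 81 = -698.69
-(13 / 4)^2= -169 / 16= -10.56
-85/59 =-1.44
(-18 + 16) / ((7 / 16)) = -32 / 7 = -4.57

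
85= 85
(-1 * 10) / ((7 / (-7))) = 10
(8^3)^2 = 262144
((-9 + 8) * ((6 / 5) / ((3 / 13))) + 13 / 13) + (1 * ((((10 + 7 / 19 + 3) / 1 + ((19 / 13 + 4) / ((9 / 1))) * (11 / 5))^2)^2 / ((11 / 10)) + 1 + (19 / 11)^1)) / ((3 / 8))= 11414272941398194047571 / 100735327726444125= 113309.53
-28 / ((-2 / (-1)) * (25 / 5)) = -14 / 5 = -2.80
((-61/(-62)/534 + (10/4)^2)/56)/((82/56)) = 103493/1357428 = 0.08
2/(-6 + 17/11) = -22/49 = -0.45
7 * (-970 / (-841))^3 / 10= 638871100 / 594823321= 1.07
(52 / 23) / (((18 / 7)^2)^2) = 31213 / 603612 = 0.05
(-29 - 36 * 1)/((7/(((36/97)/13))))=-180/679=-0.27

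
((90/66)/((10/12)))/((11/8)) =144/121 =1.19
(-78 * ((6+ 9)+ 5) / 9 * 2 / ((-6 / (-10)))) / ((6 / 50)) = -130000 / 27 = -4814.81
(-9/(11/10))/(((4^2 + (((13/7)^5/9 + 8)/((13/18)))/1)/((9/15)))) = -655473/4069175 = -0.16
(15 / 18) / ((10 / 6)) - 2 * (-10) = 41 / 2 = 20.50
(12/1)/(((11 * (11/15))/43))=7740/121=63.97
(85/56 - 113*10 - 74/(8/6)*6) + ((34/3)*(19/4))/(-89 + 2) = -21370067/14616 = -1462.10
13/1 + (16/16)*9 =22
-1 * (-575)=575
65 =65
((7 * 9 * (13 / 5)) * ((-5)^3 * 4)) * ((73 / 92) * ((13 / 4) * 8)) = -38861550 / 23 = -1689632.61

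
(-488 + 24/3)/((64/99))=-1485/2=-742.50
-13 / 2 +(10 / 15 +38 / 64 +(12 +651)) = 63145 / 96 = 657.76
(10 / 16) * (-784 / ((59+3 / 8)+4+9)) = -3920 / 579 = -6.77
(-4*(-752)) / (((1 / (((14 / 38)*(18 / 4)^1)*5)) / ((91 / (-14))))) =-3079440 / 19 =-162075.79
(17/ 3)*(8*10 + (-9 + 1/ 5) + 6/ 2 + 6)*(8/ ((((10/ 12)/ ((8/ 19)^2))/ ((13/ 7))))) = 90747904/ 63175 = 1436.45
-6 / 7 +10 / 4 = 23 / 14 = 1.64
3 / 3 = 1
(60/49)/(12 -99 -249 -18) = -10/2891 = -0.00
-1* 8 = -8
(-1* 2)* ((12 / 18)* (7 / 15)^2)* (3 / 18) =-98 / 2025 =-0.05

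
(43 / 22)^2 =1849 / 484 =3.82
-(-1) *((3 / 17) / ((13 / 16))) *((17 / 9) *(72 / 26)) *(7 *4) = 5376 / 169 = 31.81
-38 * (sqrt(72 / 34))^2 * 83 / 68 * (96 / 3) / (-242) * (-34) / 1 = -908352 / 2057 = -441.59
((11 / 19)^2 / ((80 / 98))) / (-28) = -847 / 57760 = -0.01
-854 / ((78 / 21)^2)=-20923 / 338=-61.90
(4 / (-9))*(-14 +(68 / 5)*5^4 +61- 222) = -3700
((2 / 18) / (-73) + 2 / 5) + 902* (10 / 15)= 1976689 / 3285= 601.73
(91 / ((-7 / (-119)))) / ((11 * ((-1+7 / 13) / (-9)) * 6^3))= 20111 / 1584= 12.70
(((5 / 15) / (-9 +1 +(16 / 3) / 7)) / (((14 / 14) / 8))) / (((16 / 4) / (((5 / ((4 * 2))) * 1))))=-0.06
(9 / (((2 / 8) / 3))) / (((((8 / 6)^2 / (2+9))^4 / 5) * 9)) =1440894015 / 16384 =87945.19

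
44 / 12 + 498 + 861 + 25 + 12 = 4199 / 3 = 1399.67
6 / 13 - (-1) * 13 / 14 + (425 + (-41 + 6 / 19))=1333771 / 3458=385.71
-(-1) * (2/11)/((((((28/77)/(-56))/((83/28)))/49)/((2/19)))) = -8134/19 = -428.11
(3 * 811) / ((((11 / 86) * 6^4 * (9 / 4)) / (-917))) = -31978541 / 5346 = -5981.77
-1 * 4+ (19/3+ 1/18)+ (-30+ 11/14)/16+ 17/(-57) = 10141/38304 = 0.26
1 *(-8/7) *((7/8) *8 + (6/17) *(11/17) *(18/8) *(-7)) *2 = -2248/289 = -7.78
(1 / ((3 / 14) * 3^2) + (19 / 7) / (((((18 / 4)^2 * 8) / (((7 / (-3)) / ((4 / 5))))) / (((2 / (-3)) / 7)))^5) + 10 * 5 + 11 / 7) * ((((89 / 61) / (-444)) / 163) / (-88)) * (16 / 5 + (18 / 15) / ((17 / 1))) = 0.00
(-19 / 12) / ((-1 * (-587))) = -19 / 7044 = -0.00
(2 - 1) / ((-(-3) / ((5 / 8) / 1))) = 5 / 24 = 0.21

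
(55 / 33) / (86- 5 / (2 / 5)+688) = 10 / 4569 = 0.00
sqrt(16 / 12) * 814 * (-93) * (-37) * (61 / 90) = 2192127.30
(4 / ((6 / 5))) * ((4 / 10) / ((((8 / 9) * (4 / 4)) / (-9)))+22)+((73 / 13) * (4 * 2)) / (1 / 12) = 46715 / 78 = 598.91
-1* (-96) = 96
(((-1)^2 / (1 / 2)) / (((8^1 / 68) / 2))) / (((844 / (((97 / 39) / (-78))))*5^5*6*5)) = -1649 / 120349125000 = -0.00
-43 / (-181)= 43 / 181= 0.24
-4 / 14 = -0.29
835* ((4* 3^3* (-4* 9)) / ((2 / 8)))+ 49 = -12985871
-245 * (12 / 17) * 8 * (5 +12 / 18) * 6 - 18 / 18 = -47041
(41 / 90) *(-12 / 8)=-41 / 60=-0.68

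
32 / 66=16 / 33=0.48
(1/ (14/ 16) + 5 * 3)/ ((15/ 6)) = 226/ 35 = 6.46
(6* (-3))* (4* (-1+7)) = -432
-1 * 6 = -6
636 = 636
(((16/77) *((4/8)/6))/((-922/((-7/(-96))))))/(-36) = 1/26288064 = 0.00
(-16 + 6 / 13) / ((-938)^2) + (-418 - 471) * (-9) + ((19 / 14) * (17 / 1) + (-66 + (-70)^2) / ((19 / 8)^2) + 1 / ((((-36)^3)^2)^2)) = 43440165936532299385169561209837 / 4891321944842327589868535808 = 8881.07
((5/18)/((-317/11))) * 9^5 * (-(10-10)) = 0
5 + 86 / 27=221 / 27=8.19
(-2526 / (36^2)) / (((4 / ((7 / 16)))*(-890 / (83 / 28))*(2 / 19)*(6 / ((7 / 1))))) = 4647419 / 590561280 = 0.01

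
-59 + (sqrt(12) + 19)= -40 + 2 * sqrt(3)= -36.54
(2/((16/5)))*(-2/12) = -5/48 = -0.10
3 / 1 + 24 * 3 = 75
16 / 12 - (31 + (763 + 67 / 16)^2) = -452049659 / 768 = -588606.33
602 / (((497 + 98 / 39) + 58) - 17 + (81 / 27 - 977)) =-11739 / 8453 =-1.39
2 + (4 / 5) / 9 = 94 / 45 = 2.09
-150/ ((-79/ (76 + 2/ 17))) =194100/ 1343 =144.53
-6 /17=-0.35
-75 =-75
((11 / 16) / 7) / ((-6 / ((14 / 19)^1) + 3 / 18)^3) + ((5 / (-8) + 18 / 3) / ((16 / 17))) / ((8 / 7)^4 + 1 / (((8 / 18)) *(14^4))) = 32990496503258 / 9855740342375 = 3.35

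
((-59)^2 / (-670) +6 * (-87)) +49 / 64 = -11286657 / 21440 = -526.43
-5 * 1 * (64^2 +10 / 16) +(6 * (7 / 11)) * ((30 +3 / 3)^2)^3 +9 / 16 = 596398868701 / 176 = 3388629935.80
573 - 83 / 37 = 21118 / 37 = 570.76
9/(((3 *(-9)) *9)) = -1/27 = -0.04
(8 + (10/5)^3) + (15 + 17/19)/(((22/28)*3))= 14260/627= 22.74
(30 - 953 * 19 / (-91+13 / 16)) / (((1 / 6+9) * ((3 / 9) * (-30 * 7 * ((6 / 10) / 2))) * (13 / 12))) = -2664016 / 2407405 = -1.11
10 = 10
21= 21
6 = 6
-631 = -631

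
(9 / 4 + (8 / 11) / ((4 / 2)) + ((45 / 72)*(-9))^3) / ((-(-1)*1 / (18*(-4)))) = 8888895 / 704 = 12626.27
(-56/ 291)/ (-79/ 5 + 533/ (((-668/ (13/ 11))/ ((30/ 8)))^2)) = 241889105920/ 19830470527821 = 0.01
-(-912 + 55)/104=857/104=8.24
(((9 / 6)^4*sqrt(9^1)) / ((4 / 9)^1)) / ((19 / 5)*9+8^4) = 0.01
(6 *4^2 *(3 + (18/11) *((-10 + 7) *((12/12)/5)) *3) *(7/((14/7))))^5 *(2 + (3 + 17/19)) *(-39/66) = -757589662293295104/105186434375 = -7202351.39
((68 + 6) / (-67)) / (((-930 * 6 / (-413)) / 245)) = -748769 / 37386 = -20.03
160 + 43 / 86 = 321 / 2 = 160.50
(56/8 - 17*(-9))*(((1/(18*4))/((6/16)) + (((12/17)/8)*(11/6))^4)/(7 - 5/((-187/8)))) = 1197717565/1431569592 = 0.84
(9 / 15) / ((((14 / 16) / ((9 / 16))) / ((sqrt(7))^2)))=27 / 10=2.70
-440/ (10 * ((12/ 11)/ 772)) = -93412/ 3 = -31137.33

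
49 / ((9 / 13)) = 637 / 9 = 70.78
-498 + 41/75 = -37309/75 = -497.45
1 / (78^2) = 1 / 6084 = 0.00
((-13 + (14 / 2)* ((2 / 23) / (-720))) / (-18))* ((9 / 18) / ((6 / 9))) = 107647 / 198720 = 0.54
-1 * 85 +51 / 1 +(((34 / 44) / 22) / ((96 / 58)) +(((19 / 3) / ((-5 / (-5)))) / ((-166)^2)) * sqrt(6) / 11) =-789395 / 23232 +19 * sqrt(6) / 909348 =-33.98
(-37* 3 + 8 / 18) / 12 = -995 / 108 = -9.21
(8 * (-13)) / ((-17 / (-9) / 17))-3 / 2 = -1875 / 2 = -937.50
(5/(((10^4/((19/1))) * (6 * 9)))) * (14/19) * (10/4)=7/21600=0.00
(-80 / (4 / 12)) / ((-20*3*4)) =1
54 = 54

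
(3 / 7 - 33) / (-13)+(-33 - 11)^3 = -7751516 / 91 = -85181.49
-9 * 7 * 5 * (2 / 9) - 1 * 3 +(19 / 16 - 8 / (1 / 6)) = -1917 / 16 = -119.81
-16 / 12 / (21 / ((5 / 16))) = -0.02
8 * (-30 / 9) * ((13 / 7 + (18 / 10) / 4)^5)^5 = -537109777463978469277032845116251917823805181431970700691497443 / 16874548427193139917943209984000000000000000000000000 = -31829579308.83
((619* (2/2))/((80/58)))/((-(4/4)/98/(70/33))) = -6157193/66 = -93290.80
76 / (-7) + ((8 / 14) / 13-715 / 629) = -684001 / 57239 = -11.95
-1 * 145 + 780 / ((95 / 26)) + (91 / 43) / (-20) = 1117131 / 16340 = 68.37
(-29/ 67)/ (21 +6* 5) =-29/ 3417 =-0.01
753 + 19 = 772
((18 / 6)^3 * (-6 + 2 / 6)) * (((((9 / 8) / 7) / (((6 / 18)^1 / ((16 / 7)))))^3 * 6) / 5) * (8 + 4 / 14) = -8384013216 / 4117715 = -2036.08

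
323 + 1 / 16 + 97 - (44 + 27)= 349.06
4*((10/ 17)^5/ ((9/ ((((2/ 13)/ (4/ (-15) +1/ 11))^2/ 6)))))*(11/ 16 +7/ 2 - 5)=-151250000/ 46569889743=-0.00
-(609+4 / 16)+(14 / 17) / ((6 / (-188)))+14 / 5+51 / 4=-315947 / 510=-619.50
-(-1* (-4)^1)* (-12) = 48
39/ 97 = 0.40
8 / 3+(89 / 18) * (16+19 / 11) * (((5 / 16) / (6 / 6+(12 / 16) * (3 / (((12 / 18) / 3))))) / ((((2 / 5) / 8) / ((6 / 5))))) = 2038 / 33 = 61.76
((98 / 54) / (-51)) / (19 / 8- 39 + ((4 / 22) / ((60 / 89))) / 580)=390775 / 402195078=0.00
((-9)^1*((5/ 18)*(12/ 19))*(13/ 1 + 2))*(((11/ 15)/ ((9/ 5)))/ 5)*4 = -440/ 57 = -7.72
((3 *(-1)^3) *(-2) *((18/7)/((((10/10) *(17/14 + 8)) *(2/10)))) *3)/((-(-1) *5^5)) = 216/26875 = 0.01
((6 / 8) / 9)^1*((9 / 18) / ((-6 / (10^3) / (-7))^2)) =1531250 / 27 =56712.96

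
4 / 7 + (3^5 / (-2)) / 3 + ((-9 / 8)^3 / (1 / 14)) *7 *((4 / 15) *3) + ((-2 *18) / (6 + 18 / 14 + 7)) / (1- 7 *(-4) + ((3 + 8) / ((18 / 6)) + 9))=-212264047 / 1400000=-151.62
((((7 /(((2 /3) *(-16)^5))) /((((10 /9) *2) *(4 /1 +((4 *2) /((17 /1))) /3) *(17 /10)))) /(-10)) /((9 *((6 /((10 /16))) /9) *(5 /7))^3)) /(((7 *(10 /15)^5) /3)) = 750141 /1165482325442560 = 0.00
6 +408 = 414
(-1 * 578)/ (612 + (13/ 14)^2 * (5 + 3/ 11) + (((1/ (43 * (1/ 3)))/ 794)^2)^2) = -423323556006091995809632/ 451554683306297330450035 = -0.94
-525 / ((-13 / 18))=726.92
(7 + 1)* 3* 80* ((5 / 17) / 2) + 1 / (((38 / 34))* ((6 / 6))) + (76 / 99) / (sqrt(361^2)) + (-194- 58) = 999275 / 31977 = 31.25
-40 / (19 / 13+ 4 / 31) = -16120 / 641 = -25.15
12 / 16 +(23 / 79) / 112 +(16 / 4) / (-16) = 4447 / 8848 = 0.50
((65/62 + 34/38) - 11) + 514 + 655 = 1366413/1178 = 1159.94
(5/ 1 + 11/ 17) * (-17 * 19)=-1824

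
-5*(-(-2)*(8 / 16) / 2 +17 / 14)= -60 / 7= -8.57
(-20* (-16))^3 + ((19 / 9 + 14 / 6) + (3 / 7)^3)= 101154829963 / 3087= 32768004.52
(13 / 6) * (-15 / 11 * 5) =-14.77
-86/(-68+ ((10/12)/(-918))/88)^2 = -20204665214976/1086353491855129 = -0.02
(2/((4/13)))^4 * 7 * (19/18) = 3798613/288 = 13189.63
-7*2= -14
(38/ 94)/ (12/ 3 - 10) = -19/ 282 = -0.07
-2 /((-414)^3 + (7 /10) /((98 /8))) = 35 /1241764019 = 0.00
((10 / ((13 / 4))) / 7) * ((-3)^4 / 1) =3240 / 91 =35.60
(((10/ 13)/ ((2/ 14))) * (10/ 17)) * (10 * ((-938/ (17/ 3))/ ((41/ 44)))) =-866712000/ 154037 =-5626.65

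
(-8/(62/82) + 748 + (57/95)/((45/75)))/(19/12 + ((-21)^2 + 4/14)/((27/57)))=5768532/7290053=0.79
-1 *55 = -55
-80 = -80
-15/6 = -5/2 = -2.50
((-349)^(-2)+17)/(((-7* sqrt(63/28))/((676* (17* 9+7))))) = -149305361920/852607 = -175116.28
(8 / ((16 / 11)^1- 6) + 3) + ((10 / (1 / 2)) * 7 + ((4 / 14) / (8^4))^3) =10403553252212761 / 73658689126400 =141.24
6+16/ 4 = 10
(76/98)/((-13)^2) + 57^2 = 26905007/8281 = 3249.00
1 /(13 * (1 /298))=298 /13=22.92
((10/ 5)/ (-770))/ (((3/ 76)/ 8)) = -608/ 1155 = -0.53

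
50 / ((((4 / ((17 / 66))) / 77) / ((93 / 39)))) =92225 / 156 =591.19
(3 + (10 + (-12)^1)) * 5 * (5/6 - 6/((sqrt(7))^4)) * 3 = 1045/98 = 10.66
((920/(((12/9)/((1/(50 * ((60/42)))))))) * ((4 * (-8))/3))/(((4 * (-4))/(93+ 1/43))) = 25760/43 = 599.07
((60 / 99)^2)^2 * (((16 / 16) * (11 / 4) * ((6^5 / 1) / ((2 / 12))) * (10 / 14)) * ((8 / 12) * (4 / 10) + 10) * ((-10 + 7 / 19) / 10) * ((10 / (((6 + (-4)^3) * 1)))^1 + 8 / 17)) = -41319936000 / 1133407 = -36456.40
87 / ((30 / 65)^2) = 4901 / 12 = 408.42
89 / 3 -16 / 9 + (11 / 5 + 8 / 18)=458 / 15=30.53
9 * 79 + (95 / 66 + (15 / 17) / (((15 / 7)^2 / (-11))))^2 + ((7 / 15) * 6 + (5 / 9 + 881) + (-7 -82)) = 1506.81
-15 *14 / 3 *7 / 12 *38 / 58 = -4655 / 174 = -26.75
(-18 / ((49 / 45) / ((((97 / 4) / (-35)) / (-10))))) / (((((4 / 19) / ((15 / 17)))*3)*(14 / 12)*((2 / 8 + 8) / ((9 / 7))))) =-0.21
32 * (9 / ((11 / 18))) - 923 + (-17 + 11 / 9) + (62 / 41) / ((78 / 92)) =-24574723 / 52767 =-465.72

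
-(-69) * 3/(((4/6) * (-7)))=-621/14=-44.36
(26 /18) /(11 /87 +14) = 377 /3687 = 0.10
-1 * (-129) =129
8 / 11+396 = 4364 / 11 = 396.73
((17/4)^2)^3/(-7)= -24137569/28672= -841.85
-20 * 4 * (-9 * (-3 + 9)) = 4320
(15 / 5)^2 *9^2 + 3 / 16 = 11667 / 16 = 729.19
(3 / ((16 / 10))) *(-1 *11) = -165 / 8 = -20.62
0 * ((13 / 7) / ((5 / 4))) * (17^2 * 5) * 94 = 0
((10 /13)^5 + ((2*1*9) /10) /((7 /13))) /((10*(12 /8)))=46941281 /194928825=0.24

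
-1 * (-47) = 47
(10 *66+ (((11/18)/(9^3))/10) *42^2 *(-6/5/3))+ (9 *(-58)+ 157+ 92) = 7051997/18225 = 386.94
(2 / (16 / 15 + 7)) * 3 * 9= 810 / 121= 6.69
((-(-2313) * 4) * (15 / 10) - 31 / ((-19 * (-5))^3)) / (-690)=-11898650219 / 591588750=-20.11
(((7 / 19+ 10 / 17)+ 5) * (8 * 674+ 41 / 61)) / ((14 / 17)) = 316452786 / 8113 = 39005.64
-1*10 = -10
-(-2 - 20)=22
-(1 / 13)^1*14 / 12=-7 / 78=-0.09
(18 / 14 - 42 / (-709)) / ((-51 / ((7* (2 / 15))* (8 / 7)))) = -7120 / 253113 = -0.03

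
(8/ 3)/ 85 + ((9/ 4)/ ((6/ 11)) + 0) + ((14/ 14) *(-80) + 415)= 691879/ 2040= 339.16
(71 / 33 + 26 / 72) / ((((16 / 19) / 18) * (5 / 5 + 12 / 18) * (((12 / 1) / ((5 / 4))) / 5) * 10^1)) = 18905 / 11264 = 1.68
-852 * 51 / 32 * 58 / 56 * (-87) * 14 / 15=9135783 / 80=114197.29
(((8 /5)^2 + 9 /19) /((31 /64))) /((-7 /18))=-1660032 /103075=-16.11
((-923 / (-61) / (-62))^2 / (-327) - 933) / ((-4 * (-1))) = -4363877292613 / 18709009392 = -233.25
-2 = -2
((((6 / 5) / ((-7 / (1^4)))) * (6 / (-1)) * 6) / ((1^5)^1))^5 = 470184984576 / 52521875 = 8952.17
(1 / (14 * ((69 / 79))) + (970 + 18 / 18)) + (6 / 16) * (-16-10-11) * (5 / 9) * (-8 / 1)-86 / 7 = 328589 / 322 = 1020.46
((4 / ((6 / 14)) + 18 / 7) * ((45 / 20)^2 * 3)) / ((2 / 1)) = 10125 / 112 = 90.40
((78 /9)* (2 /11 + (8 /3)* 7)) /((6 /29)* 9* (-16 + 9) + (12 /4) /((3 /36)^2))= 234494 /601425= 0.39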